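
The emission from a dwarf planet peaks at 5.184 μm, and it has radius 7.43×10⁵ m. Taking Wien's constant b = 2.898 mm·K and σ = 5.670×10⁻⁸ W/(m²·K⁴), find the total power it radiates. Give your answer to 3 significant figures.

Wien's law: T = b/λ_max = 2.898×10⁻³/5.184×10⁻⁶ = 559.028 K.
Surface area A = 4πR² = 4π(7.43×10⁵ m)² = 6.93725×10¹² m².
Then P = σAT⁴ = 5.670×10⁻⁸×6.93725×10¹²×(559.028)⁴ = 3.84×10¹⁶ W.

P ≈ 3.84×10¹⁶ W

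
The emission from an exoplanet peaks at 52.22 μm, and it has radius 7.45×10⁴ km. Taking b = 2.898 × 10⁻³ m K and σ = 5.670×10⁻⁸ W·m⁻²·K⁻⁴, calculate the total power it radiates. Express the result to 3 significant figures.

P ≈ 3.75×10¹⁶ W

Wien's law: T = b/λ_max = 2.898×10⁻³/5.222×10⁻⁵ = 55.4960 K.
Surface area A = 4πR² = 4π(7.45×10⁷ m)² = 6.97465×10¹⁶ m².
Then P = σAT⁴ = 5.670×10⁻⁸×6.97465×10¹⁶×(55.4960)⁴ = 3.75×10¹⁶ W.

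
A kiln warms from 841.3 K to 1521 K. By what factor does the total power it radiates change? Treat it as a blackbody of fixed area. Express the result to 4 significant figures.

P₂/P₁ ≈ 10.68

P ∝ T⁴, so P₂/P₁ = (T₂/T₁)⁴ = (1521/841.3)⁴ = (1.80792)⁴ = 10.68.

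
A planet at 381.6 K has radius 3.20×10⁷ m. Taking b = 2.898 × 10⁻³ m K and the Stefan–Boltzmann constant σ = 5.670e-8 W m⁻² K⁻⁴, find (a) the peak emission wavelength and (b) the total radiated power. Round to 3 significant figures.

λ_max ≈ 7.59 μm; P ≈ 1.55×10¹⁹ W

(a) λ_max = b/T = 2.898×10⁻³/381.6 = 7.594×10⁻⁶ m = 7.59 μm.
Surface area A = 4πR² = 4π(3.20×10⁷ m)² = 1.28680×10¹⁶ m².
(b) P = σAT⁴ = 5.670×10⁻⁸×1.28680×10¹⁶×(381.6)⁴ = 1.55×10¹⁹ W.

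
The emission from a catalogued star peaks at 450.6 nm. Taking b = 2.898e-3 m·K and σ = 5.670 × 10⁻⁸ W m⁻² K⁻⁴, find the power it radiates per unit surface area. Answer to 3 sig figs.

I ≈ 9.70×10⁷ W/m²

Wien's law: T = b/λ_max = 2.898×10⁻³/4.506×10⁻⁷ = 6431.42 K.
Then I = σT⁴ = 5.670×10⁻⁸×(6431.42)⁴ = 9.70×10⁷ W/m².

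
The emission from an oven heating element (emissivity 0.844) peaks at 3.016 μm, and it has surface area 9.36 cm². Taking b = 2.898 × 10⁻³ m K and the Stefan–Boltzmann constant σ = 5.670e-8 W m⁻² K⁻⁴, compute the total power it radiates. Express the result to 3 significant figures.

P ≈ 38.2 W

Wien's law: T = b/λ_max = 2.898×10⁻³/3.016×10⁻⁶ = 960.875 K.
Area A = 9.36 cm² = 9.36×10⁻⁴ m².
Then P = εσAT⁴ = 0.844×5.670×10⁻⁸×9.36×10⁻⁴×(960.875)⁴ = 38.2 W.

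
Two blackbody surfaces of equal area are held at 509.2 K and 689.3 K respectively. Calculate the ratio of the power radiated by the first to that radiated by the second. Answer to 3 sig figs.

P₁/P₂ ≈ 0.298

With equal areas, P₁/P₂ = (T₁/T₂)⁴ = (509.2/689.3)⁴ = 0.298.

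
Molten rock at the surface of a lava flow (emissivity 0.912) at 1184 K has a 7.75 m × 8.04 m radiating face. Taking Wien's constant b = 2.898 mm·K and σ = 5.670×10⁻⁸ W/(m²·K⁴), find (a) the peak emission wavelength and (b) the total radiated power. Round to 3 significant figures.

λ_max ≈ 2.45 μm; P ≈ 6.33×10⁶ W

(a) λ_max = b/T = 2.898×10⁻³/1184 = 2.448×10⁻⁶ m = 2.45 μm.
Area A = 7.75 × 8.04 = 62.31 m².
(b) P = εσAT⁴ = 0.912×5.670×10⁻⁸×62.31×(1184)⁴ = 6.33×10⁶ W.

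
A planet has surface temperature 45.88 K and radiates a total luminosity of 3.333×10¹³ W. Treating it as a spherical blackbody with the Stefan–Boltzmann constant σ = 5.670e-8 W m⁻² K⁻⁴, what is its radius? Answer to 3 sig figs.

L = 4πR²σT⁴ ⇒ R = √(L/(4πσT⁴)).
σT⁴ = 0.251233 W/m², so R = √(3.333×10¹³/(4π×0.251233)) = 3.25×10⁶ m.

R ≈ 3.25×10⁶ m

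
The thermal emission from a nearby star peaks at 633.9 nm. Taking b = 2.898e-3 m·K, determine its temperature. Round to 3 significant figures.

T ≈ 4.57×10³ K

Wien's law gives T = b/λ_max = (2.898×10⁻³ m·K)/(6.339×10⁻⁷ m) = 4.57×10³ K.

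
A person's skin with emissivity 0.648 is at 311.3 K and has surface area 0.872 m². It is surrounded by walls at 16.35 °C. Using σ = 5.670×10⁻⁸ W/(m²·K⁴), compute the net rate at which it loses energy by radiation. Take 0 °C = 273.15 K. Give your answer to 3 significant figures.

Net loss ≈ 75.8 W

Surroundings: T = 16.35 °C + 273.15 = 289.50 K.
Area A = 0.872 m².
Net radiated power P_net = εσA(T⁴ − T₀⁴) = 0.648×5.670×10⁻⁸×0.872×(311.3⁴ − 289.50⁴).
T⁴ − T₀⁴ = 9.39110×10⁹ − 7.02416×10⁹ = 2.36694×10⁹ K⁴, so P_net = 75.8 W.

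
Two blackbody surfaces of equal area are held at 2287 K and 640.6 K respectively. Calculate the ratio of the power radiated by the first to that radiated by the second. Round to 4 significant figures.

P₁/P₂ ≈ 162.4

With equal areas, P₁/P₂ = (T₁/T₂)⁴ = (2287/640.6)⁴ = 162.4.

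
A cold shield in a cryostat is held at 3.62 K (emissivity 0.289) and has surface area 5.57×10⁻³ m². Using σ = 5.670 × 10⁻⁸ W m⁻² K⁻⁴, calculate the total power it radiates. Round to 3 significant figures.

P ≈ 1.57×10⁻⁸ W

Area A = 5.57×10⁻³ m².
P = εσAT⁴ = 0.289 × 5.670×10⁻⁸ × 5.57×10⁻³ × (3.62)⁴ = 1.57×10⁻⁸ W.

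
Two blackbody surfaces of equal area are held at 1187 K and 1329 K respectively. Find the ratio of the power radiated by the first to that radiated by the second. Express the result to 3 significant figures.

P₁/P₂ ≈ 0.636

With equal areas, P₁/P₂ = (T₁/T₂)⁴ = (1187/1329)⁴ = 0.636.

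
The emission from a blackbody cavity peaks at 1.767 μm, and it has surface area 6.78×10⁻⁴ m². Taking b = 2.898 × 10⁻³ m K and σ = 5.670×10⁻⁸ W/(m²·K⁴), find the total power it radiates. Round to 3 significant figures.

P ≈ 278 W

Wien's law: T = b/λ_max = 2.898×10⁻³/1.767×10⁻⁶ = 1640.07 K.
Area A = 6.78×10⁻⁴ m².
Then P = σAT⁴ = 5.670×10⁻⁸×6.78×10⁻⁴×(1640.07)⁴ = 278 W.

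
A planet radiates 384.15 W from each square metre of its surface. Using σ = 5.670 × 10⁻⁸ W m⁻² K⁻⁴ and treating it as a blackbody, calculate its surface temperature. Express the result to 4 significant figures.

T ≈ 286.9 K

I = σT⁴, so T = (I/σ)^(1/4) = (384.15/(5.670×10⁻⁸))^(1/4) = 286.9 K.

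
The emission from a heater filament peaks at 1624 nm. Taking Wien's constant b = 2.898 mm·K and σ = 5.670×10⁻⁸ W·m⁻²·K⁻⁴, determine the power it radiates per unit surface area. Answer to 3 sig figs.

Wien's law: T = b/λ_max = 2.898×10⁻³/1.624×10⁻⁶ = 1784.48 K.
Then I = σT⁴ = 5.670×10⁻⁸×(1784.48)⁴ = 5.75×10⁵ W/m².

I ≈ 5.75×10⁵ W/m²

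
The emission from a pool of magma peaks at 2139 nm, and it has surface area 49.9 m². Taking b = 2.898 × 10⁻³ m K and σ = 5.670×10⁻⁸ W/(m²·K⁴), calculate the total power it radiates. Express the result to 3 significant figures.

P ≈ 9.53×10⁶ W

Wien's law: T = b/λ_max = 2.898×10⁻³/2.139×10⁻⁶ = 1354.84 K.
Area A = 49.9 m².
Then P = σAT⁴ = 5.670×10⁻⁸×49.9×(1354.84)⁴ = 9.53×10⁶ W.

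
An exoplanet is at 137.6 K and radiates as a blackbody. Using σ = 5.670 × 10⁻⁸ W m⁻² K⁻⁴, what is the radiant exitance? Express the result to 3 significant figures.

Stefan–Boltzmann: I = σT⁴ = 5.670×10⁻⁸ × (137.6)⁴ = 20.3 W/m².

I ≈ 20.3 W/m²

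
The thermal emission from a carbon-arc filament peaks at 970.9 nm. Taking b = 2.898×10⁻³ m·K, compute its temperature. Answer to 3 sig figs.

T ≈ 2.98×10³ K

Wien's law gives T = b/λ_max = (2.898×10⁻³ m·K)/(9.709×10⁻⁷ m) = 2.98×10³ K.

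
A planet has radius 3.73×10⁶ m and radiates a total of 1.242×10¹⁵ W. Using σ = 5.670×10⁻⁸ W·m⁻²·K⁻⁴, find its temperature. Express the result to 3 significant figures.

Surface area A = 4πR² = 4π(3.73×10⁶ m)² = 1.74835×10¹⁴ m².
P = σAT⁴ ⇒ T = (P/(σA))^(1/4) = (1.242×10¹⁵/(5.670×10⁻⁸×1.74835×10¹⁴))^(1/4) = 106 K.

T ≈ 106 K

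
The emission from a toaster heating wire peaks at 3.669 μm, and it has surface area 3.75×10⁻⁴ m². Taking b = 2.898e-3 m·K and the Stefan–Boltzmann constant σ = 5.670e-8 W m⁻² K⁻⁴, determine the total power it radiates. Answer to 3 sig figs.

P ≈ 8.28 W

Wien's law: T = b/λ_max = 2.898×10⁻³/3.669×10⁻⁶ = 789.861 K.
Area A = 3.75×10⁻⁴ m².
Then P = σAT⁴ = 5.670×10⁻⁸×3.75×10⁻⁴×(789.861)⁴ = 8.28 W.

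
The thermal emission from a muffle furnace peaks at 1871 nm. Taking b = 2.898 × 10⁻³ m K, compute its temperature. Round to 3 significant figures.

Wien's law gives T = b/λ_max = (2.898×10⁻³ m·K)/(1.871×10⁻⁶ m) = 1.55×10³ K.

T ≈ 1.55×10³ K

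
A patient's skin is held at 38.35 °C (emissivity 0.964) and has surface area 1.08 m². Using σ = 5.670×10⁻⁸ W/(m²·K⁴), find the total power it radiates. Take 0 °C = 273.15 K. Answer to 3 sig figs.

P ≈ 556 W

T = 38.35 °C + 273.15 = 311.50 K.
Area A = 1.08 m².
P = εσAT⁴ = 0.964 × 5.670×10⁻⁸ × 1.08 × (311.50)⁴ = 556 W.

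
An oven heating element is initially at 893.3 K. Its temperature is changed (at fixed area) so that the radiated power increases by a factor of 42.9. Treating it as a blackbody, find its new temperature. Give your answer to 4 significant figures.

T₂ ≈ 2286 K

P ∝ T⁴, so T₂/T₁ = (P₂/P₁)^(1/4) = (42.9)^(1/4) = 2.55926.
T₂ = 893.3 × 2.55926 = 2286 K.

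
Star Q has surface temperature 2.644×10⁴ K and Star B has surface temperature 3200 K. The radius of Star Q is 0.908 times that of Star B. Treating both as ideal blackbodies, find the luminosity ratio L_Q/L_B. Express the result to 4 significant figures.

L ∝ R²T⁴, so L_Q/L_B = (R_Q/R_B)²(T_Q/T_B)⁴ = (0.908)² × (2.644×10⁴/3200)⁴ = 0.824464 × 4660.64 = 3843.

L_Q/L_B ≈ 3843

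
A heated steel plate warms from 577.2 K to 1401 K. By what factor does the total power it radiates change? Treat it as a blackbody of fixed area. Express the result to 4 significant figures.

P₂/P₁ ≈ 34.71

P ∝ T⁴, so P₂/P₁ = (T₂/T₁)⁴ = (1401/577.2)⁴ = (2.42723)⁴ = 34.71.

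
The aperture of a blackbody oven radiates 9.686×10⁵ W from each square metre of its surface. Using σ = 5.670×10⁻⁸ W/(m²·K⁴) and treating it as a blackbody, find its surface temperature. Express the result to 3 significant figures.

T ≈ 2.03×10³ K

I = σT⁴, so T = (I/σ)^(1/4) = (9.686×10⁵/(5.670×10⁻⁸))^(1/4) = 2.03×10³ K.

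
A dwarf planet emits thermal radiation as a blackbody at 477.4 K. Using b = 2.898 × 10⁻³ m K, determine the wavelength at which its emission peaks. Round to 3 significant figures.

Wien's displacement law: λ_max = b/T = (2.898×10⁻³ m·K)/(477.4 K) = 6.070×10⁻⁶ m.
That is 6.07 μm, in the infrared range.

λ_max ≈ 6.07 μm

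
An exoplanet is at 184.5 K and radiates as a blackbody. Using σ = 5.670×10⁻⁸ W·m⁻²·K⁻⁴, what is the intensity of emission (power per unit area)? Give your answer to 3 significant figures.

I ≈ 65.7 W/m²

Stefan–Boltzmann: I = σT⁴ = 5.670×10⁻⁸ × (184.5)⁴ = 65.7 W/m².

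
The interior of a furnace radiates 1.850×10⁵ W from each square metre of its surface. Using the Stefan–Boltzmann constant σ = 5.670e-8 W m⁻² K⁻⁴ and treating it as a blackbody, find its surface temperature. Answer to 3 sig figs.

T ≈ 1.34×10³ K

I = σT⁴, so T = (I/σ)^(1/4) = (1.850×10⁵/(5.670×10⁻⁸))^(1/4) = 1.34×10³ K.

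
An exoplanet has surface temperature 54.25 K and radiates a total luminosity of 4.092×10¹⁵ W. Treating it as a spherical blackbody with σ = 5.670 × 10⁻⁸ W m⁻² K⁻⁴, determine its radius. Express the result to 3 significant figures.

L = 4πR²σT⁴ ⇒ R = √(L/(4πσT⁴)).
σT⁴ = 0.491114 W/m², so R = √(4.092×10¹⁵/(4π×0.491114)) = 2.57×10⁷ m.

R ≈ 2.57×10⁷ m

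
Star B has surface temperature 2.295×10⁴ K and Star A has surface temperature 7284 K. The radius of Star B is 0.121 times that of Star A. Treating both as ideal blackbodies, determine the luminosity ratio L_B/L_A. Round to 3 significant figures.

L ∝ R²T⁴, so L_B/L_A = (R_B/R_A)²(T_B/T_A)⁴ = (0.121)² × (2.295×10⁴/7284)⁴ = 0.014641 × 98.5487 = 1.44.

L_B/L_A ≈ 1.44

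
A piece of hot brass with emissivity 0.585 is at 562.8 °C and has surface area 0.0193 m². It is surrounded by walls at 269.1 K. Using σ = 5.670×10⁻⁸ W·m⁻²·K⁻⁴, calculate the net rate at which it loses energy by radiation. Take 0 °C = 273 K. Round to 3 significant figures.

Net loss ≈ 309 W

T = 562.8 °C + 273 = 835.8 K.
Area A = 0.0193 m².
Net radiated power P_net = εσA(T⁴ − T₀⁴) = 0.585×5.670×10⁻⁸×0.0193×(835.8⁴ − 269.1⁴).
T⁴ − T₀⁴ = 4.87988×10¹¹ − 5.24390×10⁹ = 4.82744×10¹¹ K⁴, so P_net = 309 W.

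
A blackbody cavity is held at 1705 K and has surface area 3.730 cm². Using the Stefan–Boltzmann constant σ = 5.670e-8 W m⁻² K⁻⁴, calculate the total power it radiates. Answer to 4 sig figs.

P ≈ 178.7 W

Area A = 3.730 cm² = 3.730×10⁻⁴ m².
P = σAT⁴ = 5.670×10⁻⁸ × 3.730×10⁻⁴ × (1705)⁴ = 178.7 W.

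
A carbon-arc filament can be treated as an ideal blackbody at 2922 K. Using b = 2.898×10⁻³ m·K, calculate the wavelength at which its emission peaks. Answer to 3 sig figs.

Wien's displacement law: λ_max = b/T = (2.898×10⁻³ m·K)/(2922 K) = 9.918×10⁻⁷ m.
That is 992 nm, in the infrared range.

λ_max ≈ 992 nm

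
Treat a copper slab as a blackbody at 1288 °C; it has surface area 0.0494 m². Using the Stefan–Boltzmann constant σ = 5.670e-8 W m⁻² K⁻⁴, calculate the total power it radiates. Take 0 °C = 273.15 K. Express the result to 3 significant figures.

T = 1288 °C + 273.15 = 1561.15 K.
Area A = 0.0494 m².
P = σAT⁴ = 5.670×10⁻⁸ × 0.0494 × (1561.15)⁴ = 1.66×10⁴ W.

P ≈ 1.66×10⁴ W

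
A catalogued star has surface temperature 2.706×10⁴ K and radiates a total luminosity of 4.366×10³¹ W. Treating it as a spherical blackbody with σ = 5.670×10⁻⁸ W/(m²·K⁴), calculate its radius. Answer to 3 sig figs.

L = 4πR²σT⁴ ⇒ R = √(L/(4πσT⁴)).
σT⁴ = 3.04014×10¹⁰ W/m², so R = √(4.366×10³¹/(4π×3.04014×10¹⁰)) = 1.07×10¹⁰ m.

R ≈ 1.07×10¹⁰ m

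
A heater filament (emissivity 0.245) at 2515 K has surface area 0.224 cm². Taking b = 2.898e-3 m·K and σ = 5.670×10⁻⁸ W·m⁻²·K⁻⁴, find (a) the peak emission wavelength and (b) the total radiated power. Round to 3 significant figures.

(a) λ_max = b/T = 2.898×10⁻³/2515 = 1.152×10⁻⁶ m = 1.15×10³ nm.
Area A = 0.224 cm² = 2.24×10⁻⁵ m².
(b) P = εσAT⁴ = 0.245×5.670×10⁻⁸×2.24×10⁻⁵×(2515)⁴ = 12.4 W.

λ_max ≈ 1.15×10³ nm; P ≈ 12.4 W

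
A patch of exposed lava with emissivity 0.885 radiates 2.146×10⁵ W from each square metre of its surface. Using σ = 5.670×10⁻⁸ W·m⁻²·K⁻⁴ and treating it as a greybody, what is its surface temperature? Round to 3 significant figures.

T ≈ 1.44×10³ K

I = εσT⁴, so T = (I/εσ)^(1/4) = (2.146×10⁵/(0.885×5.670×10⁻⁸))^(1/4) = 1.44×10³ K.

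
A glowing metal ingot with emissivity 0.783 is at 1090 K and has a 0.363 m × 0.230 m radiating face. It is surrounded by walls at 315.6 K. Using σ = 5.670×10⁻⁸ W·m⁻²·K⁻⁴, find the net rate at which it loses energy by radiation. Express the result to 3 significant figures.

Net loss ≈ 5.20×10³ W

Area A = 0.363 × 0.230 = 0.08349 m².
Net radiated power P_net = εσA(T⁴ − T₀⁴) = 0.783×5.670×10⁻⁸×0.08349×(1090⁴ − 315.6⁴).
T⁴ − T₀⁴ = 1.41158×10¹² − 9.92083×10⁹ = 1.40166×10¹² K⁴, so P_net = 5.20×10³ W.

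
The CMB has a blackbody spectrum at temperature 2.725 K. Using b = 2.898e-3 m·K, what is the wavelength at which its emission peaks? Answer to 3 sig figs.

Wien's displacement law: λ_max = b/T = (2.898×10⁻³ m·K)/(2.725 K) = 1.063×10⁻³ m.
That is 1.06 mm, in the microwave range.

λ_max ≈ 1.06 mm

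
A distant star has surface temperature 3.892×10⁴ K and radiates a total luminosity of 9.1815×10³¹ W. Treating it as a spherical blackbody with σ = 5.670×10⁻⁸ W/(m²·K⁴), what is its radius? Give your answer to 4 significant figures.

R ≈ 7.494×10⁹ m

L = 4πR²σT⁴ ⇒ R = √(L/(4πσT⁴)).
σT⁴ = 1.30099×10¹¹ W/m², so R = √(9.1815×10³¹/(4π×1.30099×10¹¹)) = 7.494×10⁹ m.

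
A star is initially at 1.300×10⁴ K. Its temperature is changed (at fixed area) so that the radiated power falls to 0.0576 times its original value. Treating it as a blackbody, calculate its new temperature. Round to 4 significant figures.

P ∝ T⁴, so T₂/T₁ = (P₂/P₁)^(1/4) = (0.0576)^(1/4) = 0.489898.
T₂ = 1.300×10⁴ × 0.489898 = 6369 K.

T₂ ≈ 6369 K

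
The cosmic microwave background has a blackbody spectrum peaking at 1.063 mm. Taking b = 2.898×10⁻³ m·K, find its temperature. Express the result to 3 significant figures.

T ≈ 2.73 K

Wien's law gives T = b/λ_max = (2.898×10⁻³ m·K)/(1.063×10⁻³ m) = 2.73 K.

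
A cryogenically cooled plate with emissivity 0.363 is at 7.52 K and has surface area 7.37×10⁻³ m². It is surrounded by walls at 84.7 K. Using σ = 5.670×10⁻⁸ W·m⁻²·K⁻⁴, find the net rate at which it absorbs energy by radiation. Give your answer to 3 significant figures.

Area A = 7.37×10⁻³ m².
Net radiated power P_net = εσA(T⁴ − T₀⁴) = 0.363×5.670×10⁻⁸×7.37×10⁻³×(7.52⁴ − 84.7⁴).
T⁴ − T₀⁴ = 3197.95 − 5.14676×10⁷ = -5.14644×10⁷ K⁴, so P_net = -7.81×10⁻³ W — negative, meaning a net gain of 7.81×10⁻³ W.

Net gain ≈ 7.81×10⁻³ W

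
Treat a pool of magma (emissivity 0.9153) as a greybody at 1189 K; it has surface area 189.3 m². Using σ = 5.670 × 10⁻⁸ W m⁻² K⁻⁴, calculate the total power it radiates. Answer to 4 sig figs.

Area A = 189.3 m².
P = εσAT⁴ = 0.9153 × 5.670×10⁻⁸ × 189.3 × (1189)⁴ = 1.963×10⁷ W.

P ≈ 1.963×10⁷ W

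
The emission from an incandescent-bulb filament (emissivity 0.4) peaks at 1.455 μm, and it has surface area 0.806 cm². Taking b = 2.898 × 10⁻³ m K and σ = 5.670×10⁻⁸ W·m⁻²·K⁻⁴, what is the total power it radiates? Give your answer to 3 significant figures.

Wien's law: T = b/λ_max = 2.898×10⁻³/1.455×10⁻⁶ = 1991.75 K.
Area A = 0.806 cm² = 8.06×10⁻⁵ m².
Then P = εσAT⁴ = 0.4×5.670×10⁻⁸×8.06×10⁻⁵×(1991.75)⁴ = 28.8 W.

P ≈ 28.8 W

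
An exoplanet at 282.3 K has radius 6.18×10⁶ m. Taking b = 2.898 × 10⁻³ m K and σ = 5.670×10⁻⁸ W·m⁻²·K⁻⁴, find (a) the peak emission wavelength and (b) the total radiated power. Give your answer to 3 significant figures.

(a) λ_max = b/T = 2.898×10⁻³/282.3 = 1.027×10⁻⁵ m = 10.3 μm.
Surface area A = 4πR² = 4π(6.18×10⁶ m)² = 4.79940×10¹⁴ m².
(b) P = σAT⁴ = 5.670×10⁻⁸×4.79940×10¹⁴×(282.3)⁴ = 1.73×10¹⁷ W.

λ_max ≈ 10.3 μm; P ≈ 1.73×10¹⁷ W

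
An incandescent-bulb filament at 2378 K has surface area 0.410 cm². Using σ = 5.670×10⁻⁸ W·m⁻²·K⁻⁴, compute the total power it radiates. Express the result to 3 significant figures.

Area A = 0.410 cm² = 4.10×10⁻⁵ m².
P = σAT⁴ = 5.670×10⁻⁸ × 4.10×10⁻⁵ × (2378)⁴ = 74.3 W.

P ≈ 74.3 W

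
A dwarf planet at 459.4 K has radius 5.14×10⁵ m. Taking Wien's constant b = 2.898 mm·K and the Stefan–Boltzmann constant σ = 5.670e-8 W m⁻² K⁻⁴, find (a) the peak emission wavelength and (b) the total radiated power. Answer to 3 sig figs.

λ_max ≈ 6.31 μm; P ≈ 8.38×10¹⁵ W

(a) λ_max = b/T = 2.898×10⁻³/459.4 = 6.308×10⁻⁶ m = 6.31 μm.
Surface area A = 4πR² = 4π(5.14×10⁵ m)² = 3.31998×10¹² m².
(b) P = σAT⁴ = 5.670×10⁻⁸×3.31998×10¹²×(459.4)⁴ = 8.38×10¹⁵ W.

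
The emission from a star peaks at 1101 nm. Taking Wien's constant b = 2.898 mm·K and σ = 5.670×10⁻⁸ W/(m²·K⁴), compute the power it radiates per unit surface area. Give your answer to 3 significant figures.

Wien's law: T = b/λ_max = 2.898×10⁻³/1.101×10⁻⁶ = 2632.15 K.
Then I = σT⁴ = 5.670×10⁻⁸×(2632.15)⁴ = 2.72×10⁶ W/m².

I ≈ 2.72×10⁶ W/m²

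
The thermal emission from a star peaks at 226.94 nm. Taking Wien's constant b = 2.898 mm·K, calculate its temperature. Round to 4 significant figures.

T ≈ 1.277×10⁴ K

Wien's law gives T = b/λ_max = (2.898×10⁻³ m·K)/(2.2694×10⁻⁷ m) = 1.277×10⁴ K.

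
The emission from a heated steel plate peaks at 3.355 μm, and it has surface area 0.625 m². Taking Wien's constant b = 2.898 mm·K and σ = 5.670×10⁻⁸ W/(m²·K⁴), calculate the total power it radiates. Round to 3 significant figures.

P ≈ 1.97×10⁴ W

Wien's law: T = b/λ_max = 2.898×10⁻³/3.355×10⁻⁶ = 863.785 K.
Area A = 0.625 m².
Then P = σAT⁴ = 5.670×10⁻⁸×0.625×(863.785)⁴ = 1.97×10⁴ W.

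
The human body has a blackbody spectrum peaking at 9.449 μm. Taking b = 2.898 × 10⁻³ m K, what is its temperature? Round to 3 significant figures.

T ≈ 307 K

Wien's law gives T = b/λ_max = (2.898×10⁻³ m·K)/(9.449×10⁻⁶ m) = 307 K.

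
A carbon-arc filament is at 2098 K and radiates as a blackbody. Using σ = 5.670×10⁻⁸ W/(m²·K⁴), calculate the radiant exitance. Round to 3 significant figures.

I ≈ 1.10×10⁶ W/m²

Stefan–Boltzmann: I = σT⁴ = 5.670×10⁻⁸ × (2098)⁴ = 1.10×10⁶ W/m².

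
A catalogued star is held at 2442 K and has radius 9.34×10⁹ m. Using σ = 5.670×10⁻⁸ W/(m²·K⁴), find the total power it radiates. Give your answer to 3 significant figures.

P ≈ 2.21×10²⁷ W

Surface area A = 4πR² = 4π(9.34×10⁹ m)² = 1.09623×10²¹ m².
P = σAT⁴ = 5.670×10⁻⁸ × 1.09623×10²¹ × (2442)⁴ = 2.21×10²⁷ W.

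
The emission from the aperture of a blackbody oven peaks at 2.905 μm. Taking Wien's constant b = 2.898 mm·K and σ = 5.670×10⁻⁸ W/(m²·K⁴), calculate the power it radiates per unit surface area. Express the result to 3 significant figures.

I ≈ 5.62×10⁴ W/m²

Wien's law: T = b/λ_max = 2.898×10⁻³/2.905×10⁻⁶ = 997.590 K.
Then I = σT⁴ = 5.670×10⁻⁸×(997.590)⁴ = 5.62×10⁴ W/m².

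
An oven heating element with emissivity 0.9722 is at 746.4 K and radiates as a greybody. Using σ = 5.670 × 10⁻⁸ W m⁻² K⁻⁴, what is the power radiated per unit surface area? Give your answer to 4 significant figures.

I ≈ 1.711×10⁴ W/m²

Stefan–Boltzmann: I = εσT⁴ = 0.9722 × 5.670×10⁻⁸ × (746.4)⁴ = 1.711×10⁴ W/m².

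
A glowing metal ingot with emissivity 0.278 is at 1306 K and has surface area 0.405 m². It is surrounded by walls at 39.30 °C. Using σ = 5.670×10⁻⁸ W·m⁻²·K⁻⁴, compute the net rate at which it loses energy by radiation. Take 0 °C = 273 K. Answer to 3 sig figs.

Net loss ≈ 1.85×10⁴ W

Surroundings: T = 39.30 °C + 273 = 312.30 K.
Area A = 0.405 m².
Net radiated power P_net = εσA(T⁴ − T₀⁴) = 0.278×5.670×10⁻⁸×0.405×(1306⁴ − 312.30⁴).
T⁴ − T₀⁴ = 2.90919×10¹² − 9.51235×10⁹ = 2.89968×10¹² K⁴, so P_net = 1.85×10⁴ W.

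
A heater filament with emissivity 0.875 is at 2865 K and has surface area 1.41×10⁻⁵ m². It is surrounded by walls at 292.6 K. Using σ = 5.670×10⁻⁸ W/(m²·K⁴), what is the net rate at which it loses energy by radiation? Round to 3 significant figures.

Net loss ≈ 47.1 W

Area A = 1.41×10⁻⁵ m².
Net radiated power P_net = εσA(T⁴ − T₀⁴) = 0.875×5.670×10⁻⁸×1.41×10⁻⁵×(2865⁴ − 292.6⁴).
T⁴ − T₀⁴ = 6.73750×10¹³ − 7.32989×10⁹ = 6.73677×10¹³ K⁴, so P_net = 47.1 W.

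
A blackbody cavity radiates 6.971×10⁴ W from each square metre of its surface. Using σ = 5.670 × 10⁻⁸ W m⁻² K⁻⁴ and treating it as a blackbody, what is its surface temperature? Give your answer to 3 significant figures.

T ≈ 1.05×10³ K

I = σT⁴, so T = (I/σ)^(1/4) = (6.971×10⁴/(5.670×10⁻⁸))^(1/4) = 1.05×10³ K.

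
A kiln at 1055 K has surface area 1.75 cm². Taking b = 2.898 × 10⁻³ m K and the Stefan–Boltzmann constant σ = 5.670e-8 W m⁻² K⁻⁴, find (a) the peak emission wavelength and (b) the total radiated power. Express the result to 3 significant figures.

(a) λ_max = b/T = 2.898×10⁻³/1055 = 2.747×10⁻⁶ m = 2.75 μm.
Area A = 1.75 cm² = 1.75×10⁻⁴ m².
(b) P = σAT⁴ = 5.670×10⁻⁸×1.75×10⁻⁴×(1055)⁴ = 12.3 W.

λ_max ≈ 2.75 μm; P ≈ 12.3 W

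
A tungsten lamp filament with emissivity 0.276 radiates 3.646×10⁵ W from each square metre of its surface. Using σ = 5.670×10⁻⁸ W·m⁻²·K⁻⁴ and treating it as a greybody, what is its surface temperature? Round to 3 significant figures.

T ≈ 2.20×10³ K

I = εσT⁴, so T = (I/εσ)^(1/4) = (3.646×10⁵/(0.276×5.670×10⁻⁸))^(1/4) = 2.20×10³ K.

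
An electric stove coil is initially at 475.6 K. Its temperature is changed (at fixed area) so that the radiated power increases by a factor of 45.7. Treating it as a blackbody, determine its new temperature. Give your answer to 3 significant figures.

T₂ ≈ 1.24×10³ K

P ∝ T⁴, so T₂/T₁ = (P₂/P₁)^(1/4) = (45.7)^(1/4) = 2.60003.
T₂ = 475.6 × 2.60003 = 1.24×10³ K.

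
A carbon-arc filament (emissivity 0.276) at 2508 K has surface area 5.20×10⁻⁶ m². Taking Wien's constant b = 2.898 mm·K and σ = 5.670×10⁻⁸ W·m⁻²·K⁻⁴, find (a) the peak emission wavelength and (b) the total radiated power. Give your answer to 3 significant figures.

(a) λ_max = b/T = 2.898×10⁻³/2508 = 1.156×10⁻⁶ m = 1.16 μm.
Area A = 5.20×10⁻⁶ m².
(b) P = εσAT⁴ = 0.276×5.670×10⁻⁸×5.20×10⁻⁶×(2508)⁴ = 3.22 W.

λ_max ≈ 1.16 μm; P ≈ 3.22 W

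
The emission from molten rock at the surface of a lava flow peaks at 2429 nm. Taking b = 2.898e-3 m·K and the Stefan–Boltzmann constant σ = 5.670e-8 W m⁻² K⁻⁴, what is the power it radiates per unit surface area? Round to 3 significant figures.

Wien's law: T = b/λ_max = 2.898×10⁻³/2.429×10⁻⁶ = 1193.08 K.
Then I = σT⁴ = 5.670×10⁻⁸×(1193.08)⁴ = 1.15×10⁵ W/m².

I ≈ 1.15×10⁵ W/m²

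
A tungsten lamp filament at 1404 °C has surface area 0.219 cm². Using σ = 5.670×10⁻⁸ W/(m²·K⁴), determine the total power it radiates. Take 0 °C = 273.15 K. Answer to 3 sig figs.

P ≈ 9.82 W

T = 1404 °C + 273.15 = 1677.15 K.
Area A = 0.219 cm² = 2.19×10⁻⁵ m².
P = σAT⁴ = 5.670×10⁻⁸ × 2.19×10⁻⁵ × (1677.15)⁴ = 9.82 W.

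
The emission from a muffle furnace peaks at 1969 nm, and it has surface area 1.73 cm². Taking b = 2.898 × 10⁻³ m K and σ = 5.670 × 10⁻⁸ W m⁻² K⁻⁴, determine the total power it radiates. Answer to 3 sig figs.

Wien's law: T = b/λ_max = 2.898×10⁻³/1.969×10⁻⁶ = 1471.81 K.
Area A = 1.73 cm² = 1.73×10⁻⁴ m².
Then P = σAT⁴ = 5.670×10⁻⁸×1.73×10⁻⁴×(1471.81)⁴ = 46.0 W.

P ≈ 46.0 W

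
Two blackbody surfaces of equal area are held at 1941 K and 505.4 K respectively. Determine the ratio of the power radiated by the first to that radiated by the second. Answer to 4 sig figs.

P₁/P₂ ≈ 217.6

With equal areas, P₁/P₂ = (T₁/T₂)⁴ = (1941/505.4)⁴ = 217.6.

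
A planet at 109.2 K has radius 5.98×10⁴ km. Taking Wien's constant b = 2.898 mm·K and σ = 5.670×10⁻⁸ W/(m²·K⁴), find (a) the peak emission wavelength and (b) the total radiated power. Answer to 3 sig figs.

(a) λ_max = b/T = 2.898×10⁻³/109.2 = 2.654×10⁻⁵ m = 26.5 μm.
Surface area A = 4πR² = 4π(5.98×10⁷ m)² = 4.49378×10¹⁶ m².
(b) P = σAT⁴ = 5.670×10⁻⁸×4.49378×10¹⁶×(109.2)⁴ = 3.62×10¹⁷ W.

λ_max ≈ 26.5 μm; P ≈ 3.62×10¹⁷ W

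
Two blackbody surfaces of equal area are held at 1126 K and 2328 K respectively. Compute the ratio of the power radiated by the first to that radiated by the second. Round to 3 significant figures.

With equal areas, P₁/P₂ = (T₁/T₂)⁴ = (1126/2328)⁴ = 0.0547.

P₁/P₂ ≈ 0.0547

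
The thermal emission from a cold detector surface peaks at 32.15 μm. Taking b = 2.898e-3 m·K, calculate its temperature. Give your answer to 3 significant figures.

T ≈ 90.1 K

Wien's law gives T = b/λ_max = (2.898×10⁻³ m·K)/(3.215×10⁻⁵ m) = 90.1 K.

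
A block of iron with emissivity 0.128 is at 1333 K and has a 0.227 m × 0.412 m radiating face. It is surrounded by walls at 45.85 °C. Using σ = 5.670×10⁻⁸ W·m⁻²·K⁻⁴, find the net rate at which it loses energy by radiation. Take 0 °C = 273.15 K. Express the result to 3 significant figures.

Net loss ≈ 2.14×10³ W

Surroundings: T = 45.85 °C + 273.15 = 319.00 K.
Area A = 0.227 × 0.412 = 0.093524 m².
Net radiated power P_net = εσA(T⁴ − T₀⁴) = 0.128×5.670×10⁻⁸×0.093524×(1333⁴ − 319.00⁴).
T⁴ − T₀⁴ = 3.15733×10¹² − 1.03553×10¹⁰ = 3.14697×10¹² K⁴, so P_net = 2.14×10³ W.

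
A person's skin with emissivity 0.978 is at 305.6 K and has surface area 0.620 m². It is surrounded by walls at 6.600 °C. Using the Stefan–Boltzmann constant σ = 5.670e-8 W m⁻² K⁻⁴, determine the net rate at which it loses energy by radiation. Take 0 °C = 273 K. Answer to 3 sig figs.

Surroundings: T = 6.600 °C + 273 = 279.600 K.
Area A = 0.620 m².
Net radiated power P_net = εσA(T⁴ − T₀⁴) = 0.978×5.670×10⁻⁸×0.620×(305.6⁴ − 279.600⁴).
T⁴ − T₀⁴ = 8.72195×10⁹ − 6.11151×10⁹ = 2.61044×10⁹ K⁴, so P_net = 89.7 W.

Net loss ≈ 89.7 W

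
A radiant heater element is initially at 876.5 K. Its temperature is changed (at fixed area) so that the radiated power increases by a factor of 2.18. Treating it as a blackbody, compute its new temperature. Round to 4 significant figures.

P ∝ T⁴, so T₂/T₁ = (P₂/P₁)^(1/4) = (2.18)^(1/4) = 1.21511.
T₂ = 876.5 × 1.21511 = 1065 K.

T₂ ≈ 1065 K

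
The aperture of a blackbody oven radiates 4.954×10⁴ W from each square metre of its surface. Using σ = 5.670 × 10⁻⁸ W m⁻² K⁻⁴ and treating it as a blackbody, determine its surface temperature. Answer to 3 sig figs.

T ≈ 967 K

I = σT⁴, so T = (I/σ)^(1/4) = (4.954×10⁴/(5.670×10⁻⁸))^(1/4) = 967 K.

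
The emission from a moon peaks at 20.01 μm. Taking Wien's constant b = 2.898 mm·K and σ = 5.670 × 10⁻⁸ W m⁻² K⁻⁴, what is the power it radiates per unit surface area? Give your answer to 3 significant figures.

I ≈ 24.9 W/m²

Wien's law: T = b/λ_max = 2.898×10⁻³/2.001×10⁻⁵ = 144.828 K.
Then I = σT⁴ = 5.670×10⁻⁸×(144.828)⁴ = 24.9 W/m².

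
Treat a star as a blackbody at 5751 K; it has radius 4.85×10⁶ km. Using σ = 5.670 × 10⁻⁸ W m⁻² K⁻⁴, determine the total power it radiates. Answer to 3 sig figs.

Surface area A = 4πR² = 4π(4.85×10⁹ m)² = 2.95592×10²⁰ m².
P = σAT⁴ = 5.670×10⁻⁸ × 2.95592×10²⁰ × (5751)⁴ = 1.83×10²⁸ W.

P ≈ 1.83×10²⁸ W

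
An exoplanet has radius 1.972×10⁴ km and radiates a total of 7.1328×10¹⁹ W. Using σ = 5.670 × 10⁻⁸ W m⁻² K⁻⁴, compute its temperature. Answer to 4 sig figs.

Surface area A = 4πR² = 4π(1.972×10⁷ m)² = 4.88679×10¹⁵ m².
P = σAT⁴ ⇒ T = (P/(σA))^(1/4) = (7.1328×10¹⁹/(5.670×10⁻⁸×4.88679×10¹⁵))^(1/4) = 712.3 K.

T ≈ 712.3 K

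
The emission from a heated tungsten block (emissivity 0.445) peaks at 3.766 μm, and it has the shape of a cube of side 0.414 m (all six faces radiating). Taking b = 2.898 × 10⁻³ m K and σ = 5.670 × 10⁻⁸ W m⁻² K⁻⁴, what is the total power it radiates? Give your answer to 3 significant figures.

Wien's law: T = b/λ_max = 2.898×10⁻³/3.766×10⁻⁶ = 769.517 K.
Area A = 6s² = 6×(0.414 m)² = 1.02838 m².
Then P = εσAT⁴ = 0.445×5.670×10⁻⁸×1.02838×(769.517)⁴ = 9.10×10³ W.

P ≈ 9.10×10³ W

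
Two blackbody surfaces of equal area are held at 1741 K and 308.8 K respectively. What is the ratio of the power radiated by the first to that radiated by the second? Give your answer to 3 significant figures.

With equal areas, P₁/P₂ = (T₁/T₂)⁴ = (1741/308.8)⁴ = 1.01×10³.

P₁/P₂ ≈ 1.01×10³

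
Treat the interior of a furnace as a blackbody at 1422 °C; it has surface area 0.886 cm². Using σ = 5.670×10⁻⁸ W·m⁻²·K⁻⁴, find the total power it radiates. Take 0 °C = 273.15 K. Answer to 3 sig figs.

T = 1422 °C + 273.15 = 1695.15 K.
Area A = 0.886 cm² = 8.86×10⁻⁵ m².
P = σAT⁴ = 5.670×10⁻⁸ × 8.86×10⁻⁵ × (1695.15)⁴ = 41.5 W.

P ≈ 41.5 W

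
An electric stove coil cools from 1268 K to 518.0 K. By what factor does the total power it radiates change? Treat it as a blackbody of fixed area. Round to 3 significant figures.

P₂/P₁ ≈ 0.0279

P ∝ T⁴, so P₂/P₁ = (T₂/T₁)⁴ = (518.0/1268)⁴ = (0.408517)⁴ = 0.0279.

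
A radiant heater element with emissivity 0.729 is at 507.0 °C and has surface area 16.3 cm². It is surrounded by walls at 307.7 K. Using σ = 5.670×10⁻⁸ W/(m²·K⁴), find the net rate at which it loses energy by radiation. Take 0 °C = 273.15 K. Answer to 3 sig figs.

Net loss ≈ 24.4 W

T = 507.0 °C + 273.15 = 780.15 K.
Area A = 16.3 cm² = 1.63×10⁻³ m².
Net radiated power P_net = εσA(T⁴ − T₀⁴) = 0.729×5.670×10⁻⁸×1.63×10⁻³×(780.15⁴ − 307.7⁴).
T⁴ − T₀⁴ = 3.70435×10¹¹ − 8.96417×10⁹ = 3.61471×10¹¹ K⁴, so P_net = 24.4 W.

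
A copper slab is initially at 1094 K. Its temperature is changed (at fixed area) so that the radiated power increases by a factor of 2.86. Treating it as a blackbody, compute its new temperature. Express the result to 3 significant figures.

P ∝ T⁴, so T₂/T₁ = (P₂/P₁)^(1/4) = (2.86)^(1/4) = 1.30044.
T₂ = 1094 × 1.30044 = 1.42×10³ K.

T₂ ≈ 1.42×10³ K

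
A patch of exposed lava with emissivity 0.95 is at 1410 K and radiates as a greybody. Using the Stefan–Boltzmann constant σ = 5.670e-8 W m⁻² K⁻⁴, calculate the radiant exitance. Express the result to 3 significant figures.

I ≈ 2.13×10⁵ W/m²

Stefan–Boltzmann: I = εσT⁴ = 0.95 × 5.670×10⁻⁸ × (1410)⁴ = 2.13×10⁵ W/m².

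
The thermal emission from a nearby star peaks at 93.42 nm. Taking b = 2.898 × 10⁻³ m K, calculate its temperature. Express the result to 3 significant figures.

T ≈ 3.10×10⁴ K

Wien's law gives T = b/λ_max = (2.898×10⁻³ m·K)/(9.342×10⁻⁸ m) = 3.10×10⁴ K.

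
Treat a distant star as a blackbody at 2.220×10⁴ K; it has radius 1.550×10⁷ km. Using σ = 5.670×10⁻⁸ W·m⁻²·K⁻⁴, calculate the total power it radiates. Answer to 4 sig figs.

Surface area A = 4πR² = 4π(1.550×10¹⁰ m)² = 3.01907×10²¹ m².
P = σAT⁴ = 5.670×10⁻⁸ × 3.01907×10²¹ × (2.220×10⁴)⁴ = 4.158×10³¹ W.

P ≈ 4.158×10³¹ W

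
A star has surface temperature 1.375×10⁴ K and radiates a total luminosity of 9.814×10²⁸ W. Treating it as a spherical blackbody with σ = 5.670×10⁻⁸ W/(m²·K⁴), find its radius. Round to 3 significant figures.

L = 4πR²σT⁴ ⇒ R = √(L/(4πσT⁴)).
σT⁴ = 2.02672×10⁹ W/m², so R = √(9.814×10²⁸/(4π×2.02672×10⁹)) = 1.96×10⁹ m.

R ≈ 1.96×10⁹ m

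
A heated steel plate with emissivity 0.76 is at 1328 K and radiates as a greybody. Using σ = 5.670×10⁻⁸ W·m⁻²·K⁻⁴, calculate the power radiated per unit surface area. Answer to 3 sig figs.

I ≈ 1.34×10⁵ W/m²

Stefan–Boltzmann: I = εσT⁴ = 0.76 × 5.670×10⁻⁸ × (1328)⁴ = 1.34×10⁵ W/m².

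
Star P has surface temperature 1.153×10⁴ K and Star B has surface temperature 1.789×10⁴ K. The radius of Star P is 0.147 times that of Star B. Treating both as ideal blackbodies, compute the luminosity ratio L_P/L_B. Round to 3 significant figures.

L ∝ R²T⁴, so L_P/L_B = (R_P/R_B)²(T_P/T_B)⁴ = (0.147)² × (1.153×10⁴/1.789×10⁴)⁴ = 0.021609 × 0.172534 = 3.73×10⁻³.

L_P/L_B ≈ 3.73×10⁻³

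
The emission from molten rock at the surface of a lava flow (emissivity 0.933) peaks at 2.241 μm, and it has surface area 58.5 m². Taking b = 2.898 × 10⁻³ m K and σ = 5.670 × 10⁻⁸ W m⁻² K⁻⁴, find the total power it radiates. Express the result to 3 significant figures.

Wien's law: T = b/λ_max = 2.898×10⁻³/2.241×10⁻⁶ = 1293.17 K.
Area A = 58.5 m².
Then P = εσAT⁴ = 0.933×5.670×10⁻⁸×58.5×(1293.17)⁴ = 8.65×10⁶ W.

P ≈ 8.65×10⁶ W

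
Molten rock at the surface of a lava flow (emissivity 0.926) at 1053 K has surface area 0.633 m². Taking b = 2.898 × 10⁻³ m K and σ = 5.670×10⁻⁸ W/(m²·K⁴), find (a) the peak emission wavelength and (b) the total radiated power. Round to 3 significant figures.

λ_max ≈ 2.75×10³ nm; P ≈ 4.09×10⁴ W

(a) λ_max = b/T = 2.898×10⁻³/1053 = 2.752×10⁻⁶ m = 2.75×10³ nm.
Area A = 0.633 m².
(b) P = εσAT⁴ = 0.926×5.670×10⁻⁸×0.633×(1053)⁴ = 4.09×10⁴ W.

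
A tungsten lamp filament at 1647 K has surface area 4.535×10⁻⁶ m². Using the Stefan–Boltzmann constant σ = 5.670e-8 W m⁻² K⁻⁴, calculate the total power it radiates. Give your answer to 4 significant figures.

Area A = 4.535×10⁻⁶ m².
P = σAT⁴ = 5.670×10⁻⁸ × 4.535×10⁻⁶ × (1647)⁴ = 1.892 W.

P ≈ 1.892 W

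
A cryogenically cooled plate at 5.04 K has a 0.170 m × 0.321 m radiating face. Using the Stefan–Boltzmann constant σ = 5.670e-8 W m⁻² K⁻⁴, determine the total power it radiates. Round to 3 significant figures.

P ≈ 2.00×10⁻⁶ W

Area A = 0.170 × 0.321 = 0.05457 m².
P = σAT⁴ = 5.670×10⁻⁸ × 0.05457 × (5.04)⁴ = 2.00×10⁻⁶ W.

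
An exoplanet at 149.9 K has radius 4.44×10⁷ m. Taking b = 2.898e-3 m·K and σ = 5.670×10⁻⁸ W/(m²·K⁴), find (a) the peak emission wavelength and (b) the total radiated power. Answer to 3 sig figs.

(a) λ_max = b/T = 2.898×10⁻³/149.9 = 1.933×10⁻⁵ m = 19.3 μm.
Surface area A = 4πR² = 4π(4.44×10⁷ m)² = 2.47728×10¹⁶ m².
(b) P = σAT⁴ = 5.670×10⁻⁸×2.47728×10¹⁶×(149.9)⁴ = 7.09×10¹⁷ W.

λ_max ≈ 19.3 μm; P ≈ 7.09×10¹⁷ W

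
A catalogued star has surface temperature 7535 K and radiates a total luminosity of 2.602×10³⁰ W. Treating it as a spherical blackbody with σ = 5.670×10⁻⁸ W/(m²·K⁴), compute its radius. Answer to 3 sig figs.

L = 4πR²σT⁴ ⇒ R = √(L/(4πσT⁴)).
σT⁴ = 1.82775×10⁸ W/m², so R = √(2.602×10³⁰/(4π×1.82775×10⁸)) = 3.37×10¹⁰ m.

R ≈ 3.37×10¹⁰ m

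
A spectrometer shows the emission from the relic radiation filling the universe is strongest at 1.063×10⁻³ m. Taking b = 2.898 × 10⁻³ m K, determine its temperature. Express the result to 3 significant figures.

Wien's law gives T = b/λ_max = (2.898×10⁻³ m·K)/(1.063×10⁻³ m) = 2.73 K.

T ≈ 2.73 K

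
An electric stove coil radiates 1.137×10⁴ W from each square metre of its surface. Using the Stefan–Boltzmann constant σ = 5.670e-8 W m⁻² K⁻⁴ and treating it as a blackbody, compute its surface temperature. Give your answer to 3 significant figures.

T ≈ 669 K

I = σT⁴, so T = (I/σ)^(1/4) = (1.137×10⁴/(5.670×10⁻⁸))^(1/4) = 669 K.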